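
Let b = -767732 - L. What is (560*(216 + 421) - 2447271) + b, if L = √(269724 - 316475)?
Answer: -2858283 - I*√46751 ≈ -2.8583e+6 - 216.22*I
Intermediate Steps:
L = I*√46751 (L = √(-46751) = I*√46751 ≈ 216.22*I)
b = -767732 - I*√46751 ≈ -7.6773e+5 - 216.22*I
(560*(216 + 421) - 2447271) + b = (560*(216 + 421) - 2447271) + (-767732 - I*√46751) = (560*637 - 2447271) + (-767732 - I*√46751) = (356720 - 2447271) + (-767732 - I*√46751) = -2090551 + (-767732 - I*√46751) = -2858283 - I*√46751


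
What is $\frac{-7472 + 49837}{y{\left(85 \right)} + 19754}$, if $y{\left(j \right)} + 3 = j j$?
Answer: $\frac{42365}{26976} \approx 1.5705$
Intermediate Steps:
$y{\left(j \right)} = -3 + j^{2}$ ($y{\left(j \right)} = -3 + j j = -3 + j^{2}$)
$\frac{-7472 + 49837}{y{\left(85 \right)} + 19754} = \frac{-7472 + 49837}{\left(-3 + 85^{2}\right) + 19754} = \frac{42365}{\left(-3 + 7225\right) + 19754} = \frac{42365}{7222 + 19754} = \frac{42365}{26976}$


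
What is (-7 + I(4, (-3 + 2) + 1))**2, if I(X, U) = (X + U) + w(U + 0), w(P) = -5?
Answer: 64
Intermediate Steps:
I(X, U) = -5 + U + X (I(X, U) = (X + U) - 5 = (U + X) - 5 = -5 + U + X)
(-7 + I(4, (-3 + 2) + 1))**2 = (-7 + (-5 + ((-3 + 2) + 1) + 4))**2 = (-7 + (-5 + (-1 + 1) + 4))**2 = (-7 + (-5 + 0 + 4))**2 = (-7 - 1)**2 = (-8)**2 = 64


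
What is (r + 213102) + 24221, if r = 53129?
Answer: 290452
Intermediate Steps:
(r + 213102) + 24221 = (53129 + 213102) + 24221 = 266231 + 24221 = 290452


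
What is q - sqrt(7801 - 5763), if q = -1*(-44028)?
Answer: 44028 - sqrt(2038) ≈ 43983.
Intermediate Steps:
q = 44028
q - sqrt(7801 - 5763) = 44028 - sqrt(7801 - 5763) = 44028 - sqrt(2038)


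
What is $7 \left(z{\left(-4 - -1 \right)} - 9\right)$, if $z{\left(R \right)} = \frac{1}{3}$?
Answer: $- \frac{182}{3} \approx -60.667$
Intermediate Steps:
$z{\left(R \right)} = \frac{1}{3}$
$7 \left(z{\left(-4 - -1 \right)} - 9\right) = 7 \left(\frac{1}{3} - 9\right) = 7 \left(- \frac{26}{3}\right) = - \frac{182}{3}$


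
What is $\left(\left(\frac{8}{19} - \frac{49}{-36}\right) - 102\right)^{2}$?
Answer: $\frac{4698965401}{467856} \approx 10044.0$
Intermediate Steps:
$\left(\left(\frac{8}{19} - \frac{49}{-36}\right) - 102\right)^{2} = \left(\left(8 \cdot \frac{1}{19} - - \frac{49}{36}\right) - 102\right)^{2} = \left(\left(\frac{8}{19} + \frac{49}{36}\right) - 102\right)^{2} = \left(\frac{1219}{684} - 102\right)^{2} = \left(- \frac{68549}{684}\right)^{2} = \frac{4698965401}{467856}$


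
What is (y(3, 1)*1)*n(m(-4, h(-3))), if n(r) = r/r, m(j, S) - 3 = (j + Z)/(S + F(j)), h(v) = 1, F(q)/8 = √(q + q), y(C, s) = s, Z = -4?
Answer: 1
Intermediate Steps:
F(q) = 8*√2*√q (F(q) = 8*√(q + q) = 8*√(2*q) = 8*(√2*√q) = 8*√2*√q)
m(j, S) = 3 + (-4 + j)/(S + 8*√2*√j) (m(j, S) = 3 + (j - 4)/(S + 8*√2*√j) = 3 + (-4 + j)/(S + 8*√2*√j))
n(r) = 1
(y(3, 1)*1)*n(m(-4, h(-3))) = (1*1)*1 = 1*1 = 1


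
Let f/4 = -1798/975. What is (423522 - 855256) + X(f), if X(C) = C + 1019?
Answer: -419954317/975 ≈ -4.3072e+5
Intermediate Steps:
f = -7192/975 (f = 4*(-1798/975) = -7192/975 ≈ -7.3764)
X(C) = 1019 + C
(423522 - 855256) + X(f) = (423522 - 855256) + (1019 - 7192/975) = -431734 + 986333/975 = -419954317/975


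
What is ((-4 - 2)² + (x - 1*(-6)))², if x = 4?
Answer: 2116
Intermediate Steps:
((-4 - 2)² + (x - 1*(-6)))² = ((-4 - 2)² + (4 - 1*(-6)))² = ((-6)² + (4 + 6))² = (36 + 10)² = 46² = 2116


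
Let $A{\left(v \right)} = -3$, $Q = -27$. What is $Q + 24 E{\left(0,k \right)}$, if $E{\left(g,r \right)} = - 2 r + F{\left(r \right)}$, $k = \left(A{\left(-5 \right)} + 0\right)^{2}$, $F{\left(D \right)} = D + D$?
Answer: $-27$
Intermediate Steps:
$F{\left(D \right)} = 2 D$
$k = 9$ ($k = \left(-3 + 0\right)^{2} = \left(-3\right)^{2} = 9$)
$E{\left(g,r \right)} = 0$ ($E{\left(g,r \right)} = - 2 r + 2 r = 0$)
$Q + 24 E{\left(0,k \right)} = -27 + 24 \cdot 0 = -27 + 0 = -27$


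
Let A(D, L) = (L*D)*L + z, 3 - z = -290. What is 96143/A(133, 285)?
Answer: 96143/10803218 ≈ 0.0088995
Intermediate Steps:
z = 293 (z = 3 - 1*(-290) = 3 + 290 = 293)
A(D, L) = 293 + D*L**2 (A(D, L) = (L*D)*L + 293 = (D*L)*L + 293 = D*L**2 + 293 = 293 + D*L**2)
96143/A(133, 285) = 96143/(293 + 133*285**2) = 96143/(293 + 133*81225) = 96143/(293 + 10802925) = 96143/10803218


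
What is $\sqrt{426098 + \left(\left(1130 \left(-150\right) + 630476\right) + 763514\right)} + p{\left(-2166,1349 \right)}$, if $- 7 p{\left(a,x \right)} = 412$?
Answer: $- \frac{412}{7} + 2 \sqrt{412647} \approx 1225.9$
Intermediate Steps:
$p{\left(a,x \right)} = - \frac{412}{7}$ ($p{\left(a,x \right)} = \left(- \frac{1}{7}\right) 412 = - \frac{412}{7}$)
$\sqrt{426098 + \left(\left(1130 \left(-150\right) + 630476\right) + 763514\right)} + p{\left(-2166,1349 \right)} = \sqrt{426098 + \left(\left(1130 \left(-150\right) + 630476\right) + 763514\right)} - \frac{412}{7} = \sqrt{426098 + \left(\left(-169500 + 630476\right) + 763514\right)} - \frac{412}{7} = \sqrt{426098 + \left(460976 + 763514\right)} - \frac{412}{7} = \sqrt{426098 + 1224490} - \frac{412}{7} = \sqrt{1650588} - \frac{412}{7} = 2 \sqrt{412647} - \frac{412}{7} = - \frac{412}{7} + 2 \sqrt{412647}$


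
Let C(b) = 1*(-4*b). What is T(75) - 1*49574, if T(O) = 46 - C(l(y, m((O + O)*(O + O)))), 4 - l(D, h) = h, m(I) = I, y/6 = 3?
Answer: -139512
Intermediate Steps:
y = 18 (y = 6*3 = 18)
l(D, h) = 4 - h
C(b) = -4*b
T(O) = 62 - 16*O² (T(O) = 46 - (-4)*(4 - (O + O)*(O + O)) = 46 - (-4)*(4 - 2*O*2*O) = 46 - (-4)*(4 - 4*O²) = 46 - (-16 + 16*O²) = 46 + (16 - 16*O²) = 62 - 16*O²)
T(75) - 1*49574 = (62 - 16*75²) - 1*49574 = (62 - 16*5625) - 49574 = (62 - 90000) - 49574 = -89938 - 49574 = -139512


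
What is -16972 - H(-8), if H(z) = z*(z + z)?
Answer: -17100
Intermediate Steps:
H(z) = 2*z² (H(z) = z*(2*z) = 2*z²)
-16972 - H(-8) = -16972 - 2*(-8)² = -16972 - 2*64 = -16972 - 1*128 = -16972 - 128 = -17100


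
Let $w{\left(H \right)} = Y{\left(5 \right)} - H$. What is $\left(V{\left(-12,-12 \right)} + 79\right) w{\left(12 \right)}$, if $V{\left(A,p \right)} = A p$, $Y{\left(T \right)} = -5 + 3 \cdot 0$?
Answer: $-3791$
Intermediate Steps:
$Y{\left(T \right)} = -5$ ($Y{\left(T \right)} = -5 + 0 = -5$)
$w{\left(H \right)} = -5 - H$
$\left(V{\left(-12,-12 \right)} + 79\right) w{\left(12 \right)} = \left(\left(-12\right) \left(-12\right) + 79\right) \left(-5 - 12\right) = \left(144 + 79\right) \left(-5 - 12\right) = 223 \left(-17\right) = -3791$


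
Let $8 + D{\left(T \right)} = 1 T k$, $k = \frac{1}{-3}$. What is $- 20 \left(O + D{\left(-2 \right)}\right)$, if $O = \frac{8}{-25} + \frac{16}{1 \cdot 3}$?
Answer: $\frac{232}{5} \approx 46.4$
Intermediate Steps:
$k = - \frac{1}{3} \approx -0.33333$
$D{\left(T \right)} = -8 - \frac{T}{3}$ ($D{\left(T \right)} = -8 + 1 T \left(- \frac{1}{3}\right) = -8 + T \left(- \frac{1}{3}\right) = -8 - \frac{T}{3}$)
$O = \frac{376}{75}$ ($O = 8 \left(- \frac{1}{25}\right) + \frac{16}{3} = - \frac{8}{25} + 16 \cdot \frac{1}{3} = - \frac{8}{25} + \frac{16}{3} = \frac{376}{75} \approx 5.0133$)
$- 20 \left(O + D{\left(-2 \right)}\right) = - 20 \left(\frac{376}{75} - \frac{22}{3}\right) = \left(-20\right) \left(- \frac{58}{25}\right) = \frac{232}{5}$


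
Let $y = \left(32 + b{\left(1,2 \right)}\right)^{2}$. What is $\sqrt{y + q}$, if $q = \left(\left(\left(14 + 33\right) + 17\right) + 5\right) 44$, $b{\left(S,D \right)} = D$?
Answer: $4 \sqrt{262} \approx 64.746$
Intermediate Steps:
$q = 3036$ ($q = \left(\left(47 + 17\right) + 5\right) 44 = \left(64 + 5\right) 44 = 69 \cdot 44 = 3036$)
$y = 1156$ ($y = \left(32 + 2\right)^{2} = 34^{2} = 1156$)
$\sqrt{y + q} = \sqrt{1156 + 3036} = \sqrt{4192} = 4 \sqrt{262}$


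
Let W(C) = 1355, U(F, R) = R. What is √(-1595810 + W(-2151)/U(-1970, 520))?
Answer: 3*I*√479451466/52 ≈ 1263.3*I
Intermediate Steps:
√(-1595810 + W(-2151)/U(-1970, 520)) = √(-1595810 + 1355/520) = √(-1595810 + 1355*(1/520)) = √(-1595810 + 271/104) = √(-165963969/104) = 3*I*√479451466/52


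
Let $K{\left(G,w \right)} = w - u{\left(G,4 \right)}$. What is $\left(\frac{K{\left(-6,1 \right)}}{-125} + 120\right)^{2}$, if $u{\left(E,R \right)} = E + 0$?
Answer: $\frac{224790049}{15625} \approx 14387.0$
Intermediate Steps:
$u{\left(E,R \right)} = E$
$K{\left(G,w \right)} = w - G$
$\left(\frac{K{\left(-6,1 \right)}}{-125} + 120\right)^{2} = \left(\frac{1 - -6}{-125} + 120\right)^{2} = \left(\left(1 + 6\right) \left(- \frac{1}{125}\right) + 120\right)^{2} = \left(7 \left(- \frac{1}{125}\right) + 120\right)^{2} = \left(- \frac{7}{125} + 120\right)^{2} = \left(\frac{14993}{125}\right)^{2} = \frac{224790049}{15625}$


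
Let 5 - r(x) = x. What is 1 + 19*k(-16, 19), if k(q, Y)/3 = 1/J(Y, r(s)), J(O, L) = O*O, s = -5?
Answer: 22/19 ≈ 1.1579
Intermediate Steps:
r(x) = 5 - x
J(O, L) = O**2
k(q, Y) = 3/Y**2 (k(q, Y) = 3/(Y**2) = 3/Y**2)
1 + 19*k(-16, 19) = 1 + 19*(3/19**2) = 1 + 19*(3*(1/361)) = 1 + 19*(3/361) = 1 + 3/19 = 22/19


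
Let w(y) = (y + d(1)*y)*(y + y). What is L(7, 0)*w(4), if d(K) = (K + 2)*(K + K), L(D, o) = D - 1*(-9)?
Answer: 3584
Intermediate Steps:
L(D, o) = 9 + D (L(D, o) = D + 9 = 9 + D)
d(K) = 2*K*(2 + K) (d(K) = (2 + K)*(2*K) = 2*K*(2 + K))
w(y) = 14*y² (w(y) = (y + (2*1*(2 + 1))*y)*(y + y) = (y + (2*1*3)*y)*(2*y) = (y + 6*y)*(2*y) = (7*y)*(2*y) = 14*y²)
L(7, 0)*w(4) = (9 + 7)*(14*4²) = 16*(14*16) = 16*224 = 3584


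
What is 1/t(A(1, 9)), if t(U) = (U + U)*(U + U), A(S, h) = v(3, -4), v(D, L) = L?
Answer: 1/64 ≈ 0.015625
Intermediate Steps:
A(S, h) = -4
t(U) = 4*U² (t(U) = (2*U)*(2*U) = 4*U²)
1/t(A(1, 9)) = 1/(4*(-4)²) = 1/(4*16) = 1/64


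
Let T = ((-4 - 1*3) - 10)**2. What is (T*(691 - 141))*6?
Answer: 953700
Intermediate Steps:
T = 289 (T = ((-4 - 3) - 10)**2 = (-7 - 10)**2 = (-17)**2 = 289)
(T*(691 - 141))*6 = (289*(691 - 141))*6 = (289*550)*6 = 158950*6 = 953700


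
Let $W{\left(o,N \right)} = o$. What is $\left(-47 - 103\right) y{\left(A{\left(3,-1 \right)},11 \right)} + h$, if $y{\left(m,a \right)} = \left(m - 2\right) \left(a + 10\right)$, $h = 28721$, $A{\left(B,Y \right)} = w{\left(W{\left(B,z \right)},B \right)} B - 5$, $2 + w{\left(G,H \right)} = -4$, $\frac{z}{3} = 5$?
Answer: $107471$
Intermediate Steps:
$z = 15$ ($z = 3 \cdot 5 = 15$)
$w{\left(G,H \right)} = -6$ ($w{\left(G,H \right)} = -2 - 4 = -6$)
$A{\left(B,Y \right)} = -5 - 6 B$ ($A{\left(B,Y \right)} = - 6 B - 5 = -5 - 6 B$)
$y{\left(m,a \right)} = \left(-2 + m\right) \left(10 + a\right)$
$\left(-47 - 103\right) y{\left(A{\left(3,-1 \right)},11 \right)} + h = \left(-47 - 103\right) \left(-20 - 22 + 10 \left(-5 - 18\right) + 11 \left(-5 - 18\right)\right) + 28721 = - 150 \left(-20 - 22 + 10 \left(-5 - 18\right) + 11 \left(-5 - 18\right)\right) + 28721 = - 150 \left(-20 - 22 + 10 \left(-23\right) + 11 \left(-23\right)\right) + 28721 = - 150 \left(-20 - 22 - 230 - 253\right) + 28721 = \left(-150\right) \left(-525\right) + 28721 = 78750 + 28721 = 107471$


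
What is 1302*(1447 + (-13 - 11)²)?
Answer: 2633946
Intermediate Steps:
1302*(1447 + (-13 - 11)²) = 1302*(1447 + (-24)²) = 1302*(1447 + 576) = 1302*2023 = 2633946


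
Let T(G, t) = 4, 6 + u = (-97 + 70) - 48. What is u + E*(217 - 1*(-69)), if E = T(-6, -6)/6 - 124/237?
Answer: -9473/237 ≈ -39.970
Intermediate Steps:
u = -81 (u = -6 + ((-97 + 70) - 48) = -6 + (-27 - 48) = -6 - 75 = -81)
E = 34/237 (E = 4/6 - 124/237 = 4*(⅙) - 124*1/237 = ⅔ - 124/237 = 34/237 ≈ 0.14346)
u + E*(217 - 1*(-69)) = -81 + 34*(217 - 1*(-69))/237 = -81 + 34*(217 + 69)/237 = -81 + (34/237)*286 = -81 + 9724/237 = -9473/237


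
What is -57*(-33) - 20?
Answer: 1861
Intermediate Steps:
-57*(-33) - 20 = 1881 - 20 = 1861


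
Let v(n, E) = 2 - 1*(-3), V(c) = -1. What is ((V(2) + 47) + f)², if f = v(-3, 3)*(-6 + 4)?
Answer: 1296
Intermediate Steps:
v(n, E) = 5 (v(n, E) = 2 + 3 = 5)
f = -10 (f = 5*(-6 + 4) = 5*(-2) = -10)
((V(2) + 47) + f)² = ((-1 + 47) - 10)² = (46 - 10)² = 36² = 1296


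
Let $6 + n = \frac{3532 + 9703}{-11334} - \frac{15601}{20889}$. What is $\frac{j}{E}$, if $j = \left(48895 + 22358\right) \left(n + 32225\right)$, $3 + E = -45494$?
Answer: $- \frac{20129199169370655}{398951272786} \approx -50455.0$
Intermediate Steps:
$E = -45497$ ($E = -3 - 45494 = -45497$)
$n = - \frac{624607735}{78918642}$ ($n = -6 + \left(\frac{3532 + 9703}{-11334} - \frac{15601}{20889}\right) = -6 + \left(13235 \left(- \frac{1}{11334}\right) - \frac{15601}{20889}\right) = -6 - \frac{151095883}{78918642} = - \frac{624607735}{78918642} \approx -7.9146$)
$j = \frac{20129199169370655}{8768738}$ ($j = \left(48895 + 22358\right) \left(- \frac{624607735}{78918642} + 32225\right) = 71253 \cdot \frac{2542528630715}{78918642} = \frac{20129199169370655}{8768738} \approx 2.2956 \cdot 10^{9}$)
$\frac{j}{E} = \frac{20129199169370655}{8768738 \left(-45497\right)} = \frac{20129199169370655}{8768738} \left(- \frac{1}{45497}\right) = - \frac{20129199169370655}{398951272786}$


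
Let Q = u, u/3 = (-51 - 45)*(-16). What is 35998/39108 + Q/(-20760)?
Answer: 11814767/16914210 ≈ 0.69851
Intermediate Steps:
u = 4608 (u = 3*((-51 - 45)*(-16)) = 3*(-96*(-16)) = 3*1536 = 4608)
Q = 4608
35998/39108 + Q/(-20760) = 35998/39108 + 4608/(-20760) = 35998*(1/39108) + 4608*(-1/20760) = 17999/19554 - 192/865 = 11814767/16914210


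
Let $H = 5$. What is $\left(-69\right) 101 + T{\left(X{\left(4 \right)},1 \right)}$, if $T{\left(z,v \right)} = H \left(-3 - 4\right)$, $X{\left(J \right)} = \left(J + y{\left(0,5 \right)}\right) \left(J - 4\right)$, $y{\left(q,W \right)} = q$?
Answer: $-7004$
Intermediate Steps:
$X{\left(J \right)} = J \left(-4 + J\right)$ ($X{\left(J \right)} = \left(J + 0\right) \left(J - 4\right) = J \left(-4 + J\right)$)
$T{\left(z,v \right)} = -35$ ($T{\left(z,v \right)} = 5 \left(-3 - 4\right) = 5 \left(-7\right) = -35$)
$\left(-69\right) 101 + T{\left(X{\left(4 \right)},1 \right)} = \left(-69\right) 101 - 35 = -6969 - 35 = -7004$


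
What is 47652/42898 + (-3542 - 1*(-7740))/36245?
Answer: 953616272/777419005 ≈ 1.2266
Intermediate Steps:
47652/42898 + (-3542 - 1*(-7740))/36245 = 47652*(1/42898) + (-3542 + 7740)*(1/36245) = 23826/21449 + 4198*(1/36245) = 23826/21449 + 4198/36245 = 953616272/777419005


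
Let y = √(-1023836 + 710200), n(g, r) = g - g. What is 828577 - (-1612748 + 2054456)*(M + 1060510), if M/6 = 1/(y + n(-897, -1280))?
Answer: -468434922503 + 1325124*I*√78409/78409 ≈ -4.6844e+11 + 4732.3*I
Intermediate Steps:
n(g, r) = 0
y = 2*I*√78409 (y = √(-313636) = 2*I*√78409 ≈ 560.03*I)
M = -3*I*√78409/78409 (M = 6/(2*I*√78409 + 0) = 6/((2*I*√78409)) = 6*(-I*√78409/156818) = -3*I*√78409/78409 ≈ -0.010714*I)
828577 - (-1612748 + 2054456)*(M + 1060510) = 828577 - (-1612748 + 2054456)*(-3*I*√78409/78409 + 1060510) = 828577 - 441708*(1060510 - 3*I*√78409/78409) = 828577 - (468435751080 - 1325124*I*√78409/78409) = 828577 + (-468435751080 + 1325124*I*√78409/78409) = -468434922503 + 1325124*I*√78409/78409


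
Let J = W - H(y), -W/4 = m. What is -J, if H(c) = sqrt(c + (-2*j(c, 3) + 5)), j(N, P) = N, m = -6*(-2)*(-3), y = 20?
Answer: -144 + I*sqrt(15) ≈ -144.0 + 3.873*I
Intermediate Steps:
m = -36 (m = 12*(-3) = -36)
W = 144 (W = -4*(-36) = 144)
H(c) = sqrt(5 - c) (H(c) = sqrt(c + (-2*c + 5)) = sqrt(c + (5 - 2*c)) = sqrt(5 - c))
J = 144 - I*sqrt(15) (J = 144 - sqrt(5 - 1*20) = 144 - sqrt(5 - 20) = 144 - sqrt(-15) = 144 - I*sqrt(15) ≈ 144.0 - 3.873*I)
-J = -(144 - I*sqrt(15)) = -144 + I*sqrt(15)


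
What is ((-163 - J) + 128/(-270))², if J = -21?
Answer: 369946756/18225 ≈ 20299.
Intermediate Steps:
((-163 - J) + 128/(-270))² = ((-163 - 1*(-21)) + 128/(-270))² = ((-163 + 21) + 128*(-1/270))² = (-142 - 64/135)² = (-19234/135)² = 369946756/18225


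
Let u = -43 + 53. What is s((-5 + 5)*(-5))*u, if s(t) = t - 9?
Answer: -90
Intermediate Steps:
u = 10
s(t) = -9 + t
s((-5 + 5)*(-5))*u = (-9 + (-5 + 5)*(-5))*10 = (-9 + 0*(-5))*10 = (-9 + 0)*10 = -9*10 = -90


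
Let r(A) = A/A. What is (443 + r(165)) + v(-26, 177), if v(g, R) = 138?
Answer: 582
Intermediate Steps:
r(A) = 1
(443 + r(165)) + v(-26, 177) = (443 + 1) + 138 = 444 + 138 = 582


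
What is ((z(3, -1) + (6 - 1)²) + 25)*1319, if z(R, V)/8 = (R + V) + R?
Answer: 118710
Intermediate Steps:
z(R, V) = 8*V + 16*R (z(R, V) = 8*((R + V) + R) = 8*(V + 2*R) = 8*V + 16*R)
((z(3, -1) + (6 - 1)²) + 25)*1319 = (((8*(-1) + 16*3) + (6 - 1)²) + 25)*1319 = (((-8 + 48) + 5²) + 25)*1319 = ((40 + 25) + 25)*1319 = (65 + 25)*1319 = 90*1319 = 118710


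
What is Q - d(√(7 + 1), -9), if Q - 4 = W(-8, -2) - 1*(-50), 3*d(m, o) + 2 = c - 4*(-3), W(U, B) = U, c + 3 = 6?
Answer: 125/3 ≈ 41.667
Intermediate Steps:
c = 3 (c = -3 + 6 = 3)
d(m, o) = 13/3 (d(m, o) = -⅔ + (3 - 4*(-3))/3 = -⅔ + (3 + 12)/3 = -⅔ + (⅓)*15 = -⅔ + 5 = 13/3)
Q = 46 (Q = 4 + (-8 - 1*(-50)) = 4 + (-8 + 50) = 4 + 42 = 46)
Q - d(√(7 + 1), -9) = 46 - 1*13/3 = 46 - 13/3 = 125/3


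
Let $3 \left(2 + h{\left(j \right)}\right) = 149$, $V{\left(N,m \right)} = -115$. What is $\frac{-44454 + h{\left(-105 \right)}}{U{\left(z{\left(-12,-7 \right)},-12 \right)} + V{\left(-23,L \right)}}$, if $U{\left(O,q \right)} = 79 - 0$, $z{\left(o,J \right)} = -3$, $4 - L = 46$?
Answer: $\frac{133219}{108} \approx 1233.5$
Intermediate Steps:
$L = -42$ ($L = 4 - 46 = -42$)
$U{\left(O,q \right)} = 79$ ($U{\left(O,q \right)} = 79 + 0 = 79$)
$h{\left(j \right)} = \frac{143}{3}$ ($h{\left(j \right)} = -2 + \frac{1}{3} \cdot 149 = -2 + \frac{149}{3} = \frac{143}{3}$)
$\frac{-44454 + h{\left(-105 \right)}}{U{\left(z{\left(-12,-7 \right)},-12 \right)} + V{\left(-23,L \right)}} = \frac{-44454 + \frac{143}{3}}{79 - 115} = - \frac{133219}{3 \left(-36\right)} = \left(- \frac{133219}{3}\right) \left(- \frac{1}{36}\right) = \frac{133219}{108}$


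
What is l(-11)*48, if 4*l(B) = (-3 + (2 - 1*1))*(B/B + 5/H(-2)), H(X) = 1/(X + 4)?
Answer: -264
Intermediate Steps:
H(X) = 1/(4 + X)
l(B) = -11/2 (l(B) = ((-3 + (2 - 1*1))*(B/B + 5/(1/(4 - 2))))/4 = ((-3 + (2 - 1))*(1 + 5/(1/2)))/4 = ((-3 + 1)*(1 + 5/(½)))/4 = (-2*(1 + 5*2))/4 = (-2*(1 + 10))/4 = (-2*11)/4 = (¼)*(-22) = -11/2)
l(-11)*48 = -11/2*48 = -264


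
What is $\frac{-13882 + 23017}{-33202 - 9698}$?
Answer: $- \frac{609}{2860} \approx -0.21294$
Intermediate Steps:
$\frac{-13882 + 23017}{-33202 - 9698} = \frac{9135}{-42900} = 9135 \left(- \frac{1}{42900}\right) = - \frac{609}{2860}$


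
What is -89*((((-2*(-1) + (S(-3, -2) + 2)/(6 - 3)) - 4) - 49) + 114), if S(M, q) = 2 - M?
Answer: -17444/3 ≈ -5814.7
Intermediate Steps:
-89*((((-2*(-1) + (S(-3, -2) + 2)/(6 - 3)) - 4) - 49) + 114) = -89*((((-2*(-1) + ((2 - 1*(-3)) + 2)/(6 - 3)) - 4) - 49) + 114) = -89*((((2 + ((2 + 3) + 2)/3) - 4) - 49) + 114) = -89*((((2 + (5 + 2)*(⅓)) - 4) - 49) + 114) = -89*((((2 + 7*(⅓)) - 4) - 49) + 114) = -89*((((2 + 7/3) - 4) - 49) + 114) = -89*(((13/3 - 4) - 49) + 114) = -89*((⅓ - 49) + 114) = -89*(-146/3 + 114) = -89*196/3 = -17444/3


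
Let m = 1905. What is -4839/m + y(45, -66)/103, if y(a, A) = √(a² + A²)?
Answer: -1613/635 + 3*√709/103 ≈ -1.7646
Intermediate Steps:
y(a, A) = √(A² + a²)
-4839/m + y(45, -66)/103 = -4839/1905 + √((-66)² + 45²)/103 = -4839*1/1905 + √(4356 + 2025)*(1/103) = -1613/635 + √6381*(1/103) = -1613/635 + (3*√709)*(1/103) = -1613/635 + 3*√709/103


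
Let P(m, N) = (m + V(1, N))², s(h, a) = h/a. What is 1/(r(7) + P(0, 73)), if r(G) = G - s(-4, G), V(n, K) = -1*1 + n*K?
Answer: 7/36341 ≈ 0.00019262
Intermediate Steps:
V(n, K) = -1 + K*n
r(G) = G + 4/G (r(G) = G - (-4)/G = G + 4/G)
P(m, N) = (-1 + N + m)² (P(m, N) = (m + (-1 + N*1))² = (m + (-1 + N))² = (-1 + N + m)²)
1/(r(7) + P(0, 73)) = 1/((7 + 4/7) + (-1 + 73 + 0)²) = 1/((7 + 4*(⅐)) + 72²) = 1/((7 + 4/7) + 5184) = 1/(53/7 + 5184) = 1/(36341/7) = 7/36341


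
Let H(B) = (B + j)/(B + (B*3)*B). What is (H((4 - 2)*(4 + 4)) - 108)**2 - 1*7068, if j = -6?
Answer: 705816409/153664 ≈ 4593.2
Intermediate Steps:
H(B) = (-6 + B)/(B + 3*B**2) (H(B) = (B - 6)/(B + (B*3)*B) = (-6 + B)/(B + (3*B)*B) = (-6 + B)/(B + 3*B**2))
(H((4 - 2)*(4 + 4)) - 108)**2 - 1*7068 = ((-6 + (4 - 2)*(4 + 4))/((((4 - 2)*(4 + 4)))*(1 + 3*((4 - 2)*(4 + 4)))) - 108)**2 - 1*7068 = ((-6 + 2*8)/(((2*8))*(1 + 3*(2*8))) - 108)**2 - 7068 = ((-6 + 16)/(16*(1 + 3*16)) - 108)**2 - 7068 = ((1/16)*10/(1 + 48) - 108)**2 - 7068 = ((1/16)*10/49 - 108)**2 - 7068 = ((1/16)*(1/49)*10 - 108)**2 - 7068 = (5/392 - 108)**2 - 7068 = (-42331/392)**2 - 7068 = 1791913561/153664 - 7068 = 705816409/153664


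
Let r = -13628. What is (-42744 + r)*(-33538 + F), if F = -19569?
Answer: 2993747804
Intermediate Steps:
(-42744 + r)*(-33538 + F) = (-42744 - 13628)*(-33538 - 19569) = -56372*(-53107) = 2993747804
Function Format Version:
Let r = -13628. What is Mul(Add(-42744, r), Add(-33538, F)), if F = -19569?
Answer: 2993747804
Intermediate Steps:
Mul(Add(-42744, r), Add(-33538, F)) = Mul(Add(-42744, -13628), Add(-33538, -19569)) = Mul(-56372, -53107) = 2993747804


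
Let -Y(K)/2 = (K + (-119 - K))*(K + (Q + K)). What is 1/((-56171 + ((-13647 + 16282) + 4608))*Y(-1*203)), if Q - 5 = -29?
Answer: 1/5007291520 ≈ 1.9971e-10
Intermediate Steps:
Q = -24 (Q = 5 - 29 = -24)
Y(K) = -5712 + 476*K (Y(K) = -2*(K + (-119 - K))*(K + (-24 + K)) = -(-238)*(-24 + 2*K) = -2*(2856 - 238*K) = -5712 + 476*K)
1/((-56171 + ((-13647 + 16282) + 4608))*Y(-1*203)) = 1/((-56171 + ((-13647 + 16282) + 4608))*(-5712 + 476*(-1*203))) = 1/((-56171 + (2635 + 4608))*(-5712 + 476*(-203))) = 1/((-56171 + 7243)*(-5712 - 96628)) = 1/(-48928*(-102340)) = -1/48928*(-1/102340) = 1/5007291520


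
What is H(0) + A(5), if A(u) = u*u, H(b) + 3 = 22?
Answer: 44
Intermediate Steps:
H(b) = 19 (H(b) = -3 + 22 = 19)
A(u) = u**2
H(0) + A(5) = 19 + 5**2 = 19 + 25 = 44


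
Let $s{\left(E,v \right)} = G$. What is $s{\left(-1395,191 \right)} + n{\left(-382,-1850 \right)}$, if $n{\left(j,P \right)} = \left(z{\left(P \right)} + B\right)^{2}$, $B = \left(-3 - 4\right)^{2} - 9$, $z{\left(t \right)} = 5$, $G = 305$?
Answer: $2330$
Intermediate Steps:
$s{\left(E,v \right)} = 305$
$B = 40$ ($B = \left(-7\right)^{2} - 9 = 49 - 9 = 40$)
$n{\left(j,P \right)} = 2025$ ($n{\left(j,P \right)} = \left(5 + 40\right)^{2} = 45^{2} = 2025$)
$s{\left(-1395,191 \right)} + n{\left(-382,-1850 \right)} = 305 + 2025 = 2330$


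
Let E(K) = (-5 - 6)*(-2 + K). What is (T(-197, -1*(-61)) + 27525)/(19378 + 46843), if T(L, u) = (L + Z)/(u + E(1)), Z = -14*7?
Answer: 1981505/4767912 ≈ 0.41559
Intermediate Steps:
E(K) = 22 - 11*K (E(K) = -11*(-2 + K) = 22 - 11*K)
Z = -98
T(L, u) = (-98 + L)/(11 + u) (T(L, u) = (L - 98)/(u + (22 - 11*1)) = (-98 + L)/(u + (22 - 11)) = (-98 + L)/(u + 11) = (-98 + L)/(11 + u))
(T(-197, -1*(-61)) + 27525)/(19378 + 46843) = ((-98 - 197)/(11 - 1*(-61)) + 27525)/(19378 + 46843) = (-295/(11 + 61) + 27525)/66221 = (-295/72 + 27525)*(1/66221) = (1981505/72)*(1/66221) = 1981505/4767912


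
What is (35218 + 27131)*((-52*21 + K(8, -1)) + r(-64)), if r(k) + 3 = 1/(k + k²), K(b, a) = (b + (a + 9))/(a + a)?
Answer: -13204018855/192 ≈ -6.8771e+7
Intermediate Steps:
K(b, a) = (9 + a + b)/(2*a) (K(b, a) = (b + (9 + a))/((2*a)) = (9 + a + b)*(1/(2*a)) = (9 + a + b)/(2*a))
r(k) = -3 + 1/(k + k²)
(35218 + 27131)*((-52*21 + K(8, -1)) + r(-64)) = (35218 + 27131)*((-52*21 + (½)*(9 - 1 + 8)/(-1)) + (1 - 3*(-64) - 3*(-64)²)/((-64)*(1 - 64))) = 62349*((-1092 + (½)*(-1)*16) - 1/64*(1 + 192 - 3*4096)/(-63)) = 62349*((-1092 - 8) - 1/64*(-1/63)*(1 + 192 - 12288)) = 62349*(-1100 - 1/64*(-1/63)*(-12095)) = 62349*(-1100 - 12095/4032) = 62349*(-4447295/4032) = -13204018855/192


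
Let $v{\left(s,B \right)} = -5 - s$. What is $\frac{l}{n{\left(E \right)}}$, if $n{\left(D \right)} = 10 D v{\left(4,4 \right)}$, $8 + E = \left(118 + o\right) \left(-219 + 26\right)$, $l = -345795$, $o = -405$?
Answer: $\frac{23053}{332298} \approx 0.069374$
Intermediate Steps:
$E = 55383$ ($E = -8 + \left(118 - 405\right) \left(-219 + 26\right) = -8 - -55391 = -8 + 55391 = 55383$)
$n{\left(D \right)} = - 90 D$ ($n{\left(D \right)} = 10 D \left(-5 - 4\right) = 10 D \left(-9\right) = - 90 D$)
$\frac{l}{n{\left(E \right)}} = - \frac{345795}{\left(-90\right) 55383} = - \frac{345795}{-4984470} = \left(-345795\right) \left(- \frac{1}{4984470}\right) = \frac{23053}{332298}$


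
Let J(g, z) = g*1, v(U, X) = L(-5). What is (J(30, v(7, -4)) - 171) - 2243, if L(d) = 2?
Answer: -2384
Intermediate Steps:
v(U, X) = 2
J(g, z) = g
(J(30, v(7, -4)) - 171) - 2243 = (30 - 171) - 2243 = -141 - 2243 = -2384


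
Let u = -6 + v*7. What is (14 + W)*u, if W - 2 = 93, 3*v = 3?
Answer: 109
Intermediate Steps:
v = 1 (v = (⅓)*3 = 1)
u = 1 (u = -6 + 1*7 = -6 + 7 = 1)
W = 95 (W = 2 + 93 = 95)
(14 + W)*u = (14 + 95)*1 = 109*1 = 109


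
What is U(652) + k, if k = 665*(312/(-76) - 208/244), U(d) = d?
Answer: -161338/61 ≈ -2644.9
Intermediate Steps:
k = -201110/61 (k = 665*(312*(-1/76) - 208*1/244) = 665*(-78/19 - 52/61) = 665*(-5746/1159) = -201110/61 ≈ -3296.9)
U(652) + k = 652 - 201110/61 = -161338/61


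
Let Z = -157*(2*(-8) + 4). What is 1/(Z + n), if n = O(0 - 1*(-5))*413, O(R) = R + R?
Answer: 1/6014 ≈ 0.00016628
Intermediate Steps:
O(R) = 2*R
n = 4130 (n = (2*(0 - 1*(-5)))*413 = (2*(0 + 5))*413 = (2*5)*413 = 10*413 = 4130)
Z = 1884 (Z = -157*(-16 + 4) = -157*(-12) = 1884)
1/(Z + n) = 1/(1884 + 4130) = 1/6014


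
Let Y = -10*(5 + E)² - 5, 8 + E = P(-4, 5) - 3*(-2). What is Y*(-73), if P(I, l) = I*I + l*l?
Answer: 1413645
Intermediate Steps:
P(I, l) = I² + l²
E = 39 (E = -8 + (((-4)² + 5²) - 3*(-2)) = -8 + ((16 + 25) + 6) = -8 + (41 + 6) = -8 + 47 = 39)
Y = -19365 (Y = -10*(5 + 39)² - 5 = -10*44² - 5 = -10*1936 - 5 = -19360 - 5 = -19365)
Y*(-73) = -19365*(-73) = 1413645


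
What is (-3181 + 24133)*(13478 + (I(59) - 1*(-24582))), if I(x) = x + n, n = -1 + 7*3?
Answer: 799088328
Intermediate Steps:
n = 20 (n = -1 + 21 = 20)
I(x) = 20 + x (I(x) = x + 20 = 20 + x)
(-3181 + 24133)*(13478 + (I(59) - 1*(-24582))) = (-3181 + 24133)*(13478 + ((20 + 59) - 1*(-24582))) = 20952*(13478 + (79 + 24582)) = 20952*(13478 + 24661) = 20952*38139 = 799088328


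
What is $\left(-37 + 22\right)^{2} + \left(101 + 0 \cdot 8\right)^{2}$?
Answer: $10426$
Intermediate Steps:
$\left(-37 + 22\right)^{2} + \left(101 + 0 \cdot 8\right)^{2} = \left(-15\right)^{2} + \left(101 + 0\right)^{2} = 225 + 101^{2} = 225 + 10201 = 10426$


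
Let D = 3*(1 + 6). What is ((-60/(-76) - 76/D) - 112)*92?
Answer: -4215164/399 ≈ -10564.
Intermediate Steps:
D = 21 (D = 3*7 = 21)
((-60/(-76) - 76/D) - 112)*92 = ((-60/(-76) - 76/21) - 112)*92 = ((-60*(-1/76) - 76*1/21) - 112)*92 = ((15/19 - 76/21) - 112)*92 = (-1129/399 - 112)*92 = -45817/399*92 = -4215164/399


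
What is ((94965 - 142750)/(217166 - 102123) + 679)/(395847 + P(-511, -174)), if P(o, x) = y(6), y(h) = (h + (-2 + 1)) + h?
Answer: 39033206/22770345947 ≈ 0.0017142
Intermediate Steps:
y(h) = -1 + 2*h (y(h) = (h - 1) + h = (-1 + h) + h = -1 + 2*h)
P(o, x) = 11 (P(o, x) = -1 + 2*6 = -1 + 12 = 11)
((94965 - 142750)/(217166 - 102123) + 679)/(395847 + P(-511, -174)) = ((94965 - 142750)/(217166 - 102123) + 679)/(395847 + 11) = (-47785/115043 + 679)/395858 = (-47785*1/115043 + 679)*(1/395858) = (-47785/115043 + 679)*(1/395858) = (78066412/115043)*(1/395858) = 39033206/22770345947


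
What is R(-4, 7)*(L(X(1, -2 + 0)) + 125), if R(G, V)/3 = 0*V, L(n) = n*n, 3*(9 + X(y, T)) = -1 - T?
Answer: 0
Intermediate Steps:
X(y, T) = -28/3 - T/3 (X(y, T) = -9 + (-1 - T)/3 = -9 + (-1/3 - T/3) = -28/3 - T/3)
L(n) = n**2
R(G, V) = 0 (R(G, V) = 3*(0*V) = 3*0 = 0)
R(-4, 7)*(L(X(1, -2 + 0)) + 125) = 0*((-28/3 - (-2 + 0)/3)**2 + 125) = 0*((-28/3 - 1/3*(-2))**2 + 125) = 0*((-28/3 + 2/3)**2 + 125) = 0*((-26/3)**2 + 125) = 0*(676/9 + 125) = 0*(1801/9) = 0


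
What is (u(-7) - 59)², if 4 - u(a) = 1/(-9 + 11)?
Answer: 12321/4 ≈ 3080.3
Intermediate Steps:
u(a) = 7/2 (u(a) = 4 - 1/(-9 + 11) = 4 - 1/2 = 4 - 1*½ = 4 - ½ = 7/2)
(u(-7) - 59)² = (7/2 - 59)² = (-111/2)² = 12321/4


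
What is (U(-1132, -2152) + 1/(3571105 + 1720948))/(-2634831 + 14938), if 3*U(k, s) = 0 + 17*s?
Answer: 193604466949/41593837830987 ≈ 0.0046546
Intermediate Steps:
U(k, s) = 17*s/3 (U(k, s) = (0 + 17*s)/3 = (17*s)/3 = 17*s/3)
(U(-1132, -2152) + 1/(3571105 + 1720948))/(-2634831 + 14938) = ((17/3)*(-2152) + 1/(3571105 + 1720948))/(-2634831 + 14938) = (-36584/3 + 1/5292053)/(-2619893) = (-36584/3 + 1/5292053)*(-1/2619893) = -193604466949/15876159*(-1/2619893) = 193604466949/41593837830987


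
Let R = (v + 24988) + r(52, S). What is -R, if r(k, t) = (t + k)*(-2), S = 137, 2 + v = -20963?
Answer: -3645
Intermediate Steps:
v = -20965 (v = -2 - 20963 = -20965)
r(k, t) = -2*k - 2*t (r(k, t) = (k + t)*(-2) = -2*k - 2*t)
R = 3645 (R = (-20965 + 24988) + (-2*52 - 2*137) = 4023 + (-104 - 274) = 4023 - 378 = 3645)
-R = -1*3645 = -3645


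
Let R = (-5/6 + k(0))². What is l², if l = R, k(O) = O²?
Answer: 625/1296 ≈ 0.48225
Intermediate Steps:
R = 25/36 (R = (-5/6 + 0²)² = (-5*⅙ + 0)² = (-⅚ + 0)² = (-⅚)² = 25/36 ≈ 0.69444)
l = 25/36 ≈ 0.69444
l² = (25/36)² = 625/1296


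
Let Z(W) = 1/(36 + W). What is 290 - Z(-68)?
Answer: 9281/32 ≈ 290.03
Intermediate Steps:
290 - Z(-68) = 290 - 1/(36 - 68) = 290 - 1/(-32) = 290 - 1*(-1/32) = 290 + 1/32 = 9281/32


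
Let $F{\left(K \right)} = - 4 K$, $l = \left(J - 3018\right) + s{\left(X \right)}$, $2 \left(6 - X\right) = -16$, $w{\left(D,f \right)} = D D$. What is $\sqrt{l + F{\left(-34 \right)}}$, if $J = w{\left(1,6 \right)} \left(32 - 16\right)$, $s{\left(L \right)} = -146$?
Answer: $2 i \sqrt{753} \approx 54.882 i$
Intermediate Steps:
$w{\left(D,f \right)} = D^{2}$
$X = 14$ ($X = 6 - -8 = 6 + 8 = 14$)
$J = 16$ ($J = 1^{2} \left(32 - 16\right) = 1 \cdot 16 = 16$)
$l = -3148$ ($l = \left(16 - 3018\right) - 146 = -3002 - 146 = -3148$)
$\sqrt{l + F{\left(-34 \right)}} = \sqrt{-3148 - -136} = \sqrt{-3148 + 136} = \sqrt{-3012} = 2 i \sqrt{753}$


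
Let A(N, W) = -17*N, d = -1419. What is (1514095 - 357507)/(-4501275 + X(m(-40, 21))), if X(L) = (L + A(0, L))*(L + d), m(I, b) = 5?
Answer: -5812/22655 ≈ -0.25654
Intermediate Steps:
X(L) = L*(-1419 + L) (X(L) = (L - 17*0)*(L - 1419) = (L + 0)*(-1419 + L) = L*(-1419 + L))
(1514095 - 357507)/(-4501275 + X(m(-40, 21))) = (1514095 - 357507)/(-4501275 + 5*(-1419 + 5)) = 1156588/(-4501275 + 5*(-1414)) = 1156588/(-4501275 - 7070) = 1156588/(-4508345) = 1156588*(-1/4508345) = -5812/22655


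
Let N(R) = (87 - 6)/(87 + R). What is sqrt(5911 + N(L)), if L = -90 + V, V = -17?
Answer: 7*sqrt(12055)/10 ≈ 76.857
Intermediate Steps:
L = -107 (L = -90 - 17 = -107)
N(R) = 81/(87 + R)
sqrt(5911 + N(L)) = sqrt(5911 + 81/(87 - 107)) = sqrt(5911 + 81/(-20)) = sqrt(5911 + 81*(-1/20)) = sqrt(5911 - 81/20) = sqrt(118139/20) = 7*sqrt(12055)/10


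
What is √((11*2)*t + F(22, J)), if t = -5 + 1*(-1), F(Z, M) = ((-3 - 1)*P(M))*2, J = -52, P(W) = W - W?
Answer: 2*I*√33 ≈ 11.489*I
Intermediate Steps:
P(W) = 0
F(Z, M) = 0 (F(Z, M) = ((-3 - 1)*0)*2 = -4*0*2 = 0*2 = 0)
t = -6 (t = -5 - 1 = -6)
√((11*2)*t + F(22, J)) = √((11*2)*(-6) + 0) = √(22*(-6) + 0) = √(-132 + 0) = √(-132) = 2*I*√33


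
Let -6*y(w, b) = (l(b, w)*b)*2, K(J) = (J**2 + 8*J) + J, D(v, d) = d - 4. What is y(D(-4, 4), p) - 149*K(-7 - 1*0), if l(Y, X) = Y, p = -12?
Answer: 2038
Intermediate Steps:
D(v, d) = -4 + d
K(J) = J**2 + 9*J
y(w, b) = -b**2/3 (y(w, b) = -b*b*2/6 = -b**2*2/6 = -b**2/3)
y(D(-4, 4), p) - 149*K(-7 - 1*0) = -1/3*(-12)**2 - 149*(-7 - 1*0)*(9 + (-7 - 1*0)) = -1/3*144 - 149*(-7 + 0)*(9 + (-7 + 0)) = -48 - (-1043)*(9 - 7) = -48 - (-1043)*2 = -48 - 149*(-14) = -48 + 2086 = 2038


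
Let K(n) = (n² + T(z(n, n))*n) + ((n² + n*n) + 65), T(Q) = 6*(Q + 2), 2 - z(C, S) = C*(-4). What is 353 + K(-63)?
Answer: 106069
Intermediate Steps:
z(C, S) = 2 + 4*C (z(C, S) = 2 - C*(-4) = 2 - (-4)*C = 2 + 4*C)
T(Q) = 12 + 6*Q (T(Q) = 6*(2 + Q) = 12 + 6*Q)
K(n) = 65 + 3*n² + n*(24 + 24*n) (K(n) = (n² + (12 + 6*(2 + 4*n))*n) + ((n² + n*n) + 65) = (n² + (12 + (12 + 24*n))*n) + ((n² + n²) + 65) = (n² + (24 + 24*n)*n) + (2*n² + 65) = (n² + n*(24 + 24*n)) + (65 + 2*n²) = 65 + 3*n² + n*(24 + 24*n))
353 + K(-63) = 353 + (65 + 24*(-63) + 27*(-63)²) = 353 + (65 - 1512 + 27*3969) = 353 + (65 - 1512 + 107163) = 353 + 105716 = 106069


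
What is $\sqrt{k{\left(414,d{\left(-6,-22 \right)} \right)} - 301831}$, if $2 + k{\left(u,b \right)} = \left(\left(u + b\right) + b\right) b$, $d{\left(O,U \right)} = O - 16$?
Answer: $i \sqrt{309973} \approx 556.75 i$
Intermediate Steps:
$d{\left(O,U \right)} = -16 + O$
$k{\left(u,b \right)} = -2 + b \left(u + 2 b\right)$ ($k{\left(u,b \right)} = -2 + \left(\left(u + b\right) + b\right) b = -2 + \left(\left(b + u\right) + b\right) b = -2 + \left(u + 2 b\right) b = -2 + b \left(u + 2 b\right)$)
$\sqrt{k{\left(414,d{\left(-6,-22 \right)} \right)} - 301831} = \sqrt{\left(-2 + 2 \left(-16 - 6\right)^{2} + \left(-16 - 6\right) 414\right) - 301831} = \sqrt{\left(-2 + 2 \left(-22\right)^{2} - 9108\right) - 301831} = \sqrt{\left(-2 + 2 \cdot 484 - 9108\right) - 301831} = \sqrt{\left(-2 + 968 - 9108\right) - 301831} = \sqrt{-8142 - 301831} = \sqrt{-309973} = i \sqrt{309973}$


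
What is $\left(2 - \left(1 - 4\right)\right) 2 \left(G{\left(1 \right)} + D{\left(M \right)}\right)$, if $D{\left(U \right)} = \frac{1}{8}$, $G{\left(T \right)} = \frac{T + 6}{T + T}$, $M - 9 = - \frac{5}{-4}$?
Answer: $\frac{145}{4} \approx 36.25$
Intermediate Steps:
$M = \frac{41}{4}$ ($M = 9 - \frac{5}{-4} = 9 - - \frac{5}{4} = 9 + \frac{5}{4} = \frac{41}{4} \approx 10.25$)
$G{\left(T \right)} = \frac{6 + T}{2 T}$
$D{\left(U \right)} = \frac{1}{8}$
$\left(2 - \left(1 - 4\right)\right) 2 \left(G{\left(1 \right)} + D{\left(M \right)}\right) = \left(2 - \left(1 - 4\right)\right) 2 \left(\frac{6 + 1}{2 \cdot 1} + \frac{1}{8}\right) = \left(2 - \left(1 - 4\right)\right) 2 \left(\frac{1}{2} \cdot 1 \cdot 7 + \frac{1}{8}\right) = \left(2 - -3\right) 2 \left(\frac{7}{2} + \frac{1}{8}\right) = \left(2 + 3\right) 2 \cdot \frac{29}{8} = 5 \cdot 2 \cdot \frac{29}{8} = 10 \cdot \frac{29}{8} = \frac{145}{4}$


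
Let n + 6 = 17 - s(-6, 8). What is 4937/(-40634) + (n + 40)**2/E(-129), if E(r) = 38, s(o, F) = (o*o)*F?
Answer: 570545885/386023 ≈ 1478.0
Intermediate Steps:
s(o, F) = F*o**2 (s(o, F) = o**2*F = F*o**2)
n = -277 (n = -6 + (17 - 8*(-6)**2) = -6 + (17 - 8*36) = -6 + (17 - 1*288) = -6 + (17 - 288) = -6 - 271 = -277)
4937/(-40634) + (n + 40)**2/E(-129) = 4937/(-40634) + (-277 + 40)**2/38 = 4937*(-1/40634) + (-237)**2*(1/38) = -4937/40634 + 56169*(1/38) = -4937/40634 + 56169/38 = 570545885/386023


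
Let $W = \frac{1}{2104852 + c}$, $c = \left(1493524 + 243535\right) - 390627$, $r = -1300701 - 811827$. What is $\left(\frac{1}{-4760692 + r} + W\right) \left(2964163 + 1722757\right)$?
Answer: $\frac{200479253464}{296517927681} \approx 0.67611$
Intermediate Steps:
$r = -2112528$
$c = 1346432$ ($c = 1737059 - 390627 = 1346432$)
$W = \frac{1}{3451284}$ ($W = \frac{1}{2104852 + 1346432} = \frac{1}{3451284} \approx 2.8975 \cdot 10^{-7}$)
$\left(\frac{1}{-4760692 + r} + W\right) \left(2964163 + 1722757\right) = \left(\frac{1}{-4760692 - 2112528} + \frac{1}{3451284}\right) \left(2964163 + 1722757\right) = \left(\frac{1}{-6873220} + \frac{1}{3451284}\right) 4686920 = \left(- \frac{1}{6873220} + \frac{1}{3451284}\right) 4686920 = \frac{213871}{1482589638405} \cdot 4686920 = \frac{200479253464}{296517927681}$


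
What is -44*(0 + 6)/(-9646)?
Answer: 132/4823 ≈ 0.027369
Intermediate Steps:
-44*(0 + 6)/(-9646) = -44*6*(-1/9646) = -264*(-1/9646) = 132/4823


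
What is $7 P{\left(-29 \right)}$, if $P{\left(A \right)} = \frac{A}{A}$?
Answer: $7$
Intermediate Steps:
$P{\left(A \right)} = 1$
$7 P{\left(-29 \right)} = 7 \cdot 1 = 7$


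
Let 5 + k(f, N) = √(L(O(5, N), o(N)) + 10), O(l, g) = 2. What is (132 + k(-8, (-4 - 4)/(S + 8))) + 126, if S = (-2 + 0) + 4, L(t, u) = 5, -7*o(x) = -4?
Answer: 253 + √15 ≈ 256.87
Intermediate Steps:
o(x) = 4/7 (o(x) = -⅐*(-4) = 4/7)
S = 2 (S = -2 + 4 = 2)
k(f, N) = -5 + √15 (k(f, N) = -5 + √(5 + 10) = -5 + √15)
(132 + k(-8, (-4 - 4)/(S + 8))) + 126 = (132 + (-5 + √15)) + 126 = (127 + √15) + 126 = 253 + √15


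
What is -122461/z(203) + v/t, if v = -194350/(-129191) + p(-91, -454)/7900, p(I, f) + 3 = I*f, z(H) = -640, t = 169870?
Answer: 23077358784312217/120605797456000 ≈ 191.35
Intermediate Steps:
p(I, f) = -3 + I*f
v = 298798887/44374300 (v = -194350/(-129191) + (-3 - 91*(-454))/7900 = -194350*(-1/129191) + (-3 + 41314)*(1/7900) = 8450/5617 + 41311*(1/7900) = 8450/5617 + 41311/7900 = 298798887/44374300 ≈ 6.7336)
-122461/z(203) + v/t = -122461/(-640) + (298798887/44374300)/169870 = -122461*(-1/640) + (298798887/44374300)*(1/169870) = 122461/640 + 298798887/7537862341000 = 23077358784312217/120605797456000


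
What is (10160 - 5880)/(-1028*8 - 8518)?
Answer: -2140/8371 ≈ -0.25564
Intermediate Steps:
(10160 - 5880)/(-1028*8 - 8518) = 4280/(-8224 - 8518) = 4280/(-16742) = 4280*(-1/16742) = -2140/8371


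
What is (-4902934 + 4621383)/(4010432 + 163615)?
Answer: -281551/4174047 ≈ -0.067453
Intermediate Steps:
(-4902934 + 4621383)/(4010432 + 163615) = -281551/4174047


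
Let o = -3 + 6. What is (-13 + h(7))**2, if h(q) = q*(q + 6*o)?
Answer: 26244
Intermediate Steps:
o = 3
h(q) = q*(18 + q) (h(q) = q*(q + 6*3) = q*(q + 18) = q*(18 + q))
(-13 + h(7))**2 = (-13 + 7*(18 + 7))**2 = (-13 + 7*25)**2 = (-13 + 175)**2 = 162**2 = 26244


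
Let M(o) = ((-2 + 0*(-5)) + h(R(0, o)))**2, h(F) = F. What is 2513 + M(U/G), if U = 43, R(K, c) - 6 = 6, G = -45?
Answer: 2613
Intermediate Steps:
R(K, c) = 12 (R(K, c) = 6 + 6 = 12)
M(o) = 100 (M(o) = ((-2 + 0*(-5)) + 12)**2 = ((-2 + 0) + 12)**2 = (-2 + 12)**2 = 10**2 = 100)
2513 + M(U/G) = 2513 + 100 = 2613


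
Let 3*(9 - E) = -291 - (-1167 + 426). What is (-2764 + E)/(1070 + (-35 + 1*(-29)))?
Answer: -2905/1006 ≈ -2.8877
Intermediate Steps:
E = -141 (E = 9 - (-291 - (-1167 + 426))/3 = 9 - (-291 - 1*(-741))/3 = 9 - (-291 + 741)/3 = 9 - ⅓*450 = 9 - 150 = -141)
(-2764 + E)/(1070 + (-35 + 1*(-29))) = (-2764 - 141)/(1070 + (-35 + 1*(-29))) = -2905/(1070 + (-35 - 29)) = -2905/(1070 - 64) = -2905/1006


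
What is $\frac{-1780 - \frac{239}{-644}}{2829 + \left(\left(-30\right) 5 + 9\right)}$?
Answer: $- \frac{382027}{577024} \approx -0.66206$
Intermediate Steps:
$\frac{-1780 - \frac{239}{-644}}{2829 + \left(\left(-30\right) 5 + 9\right)} = \frac{-1780 - - \frac{239}{644}}{2829 + \left(-150 + 9\right)} = \frac{-1780 + \frac{239}{644}}{2829 - 141} = - \frac{1146081}{644 \cdot 2688} = \left(- \frac{1146081}{644}\right) \frac{1}{2688} = - \frac{382027}{577024}$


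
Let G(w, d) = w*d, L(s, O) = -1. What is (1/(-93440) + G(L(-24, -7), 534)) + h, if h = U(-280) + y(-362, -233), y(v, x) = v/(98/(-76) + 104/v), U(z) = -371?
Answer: -136887527801/202671360 ≈ -675.42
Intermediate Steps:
G(w, d) = d*w
y(v, x) = v/(-49/38 + 104/v) (y(v, x) = v/(98*(-1/76) + 104/v) = v/(-49/38 + 104/v))
h = -1533659/10845 (h = -371 - 38*(-362)**2/(-3952 + 49*(-362)) = -371 - 38*131044/(-3952 - 17738) = -371 - 38*131044/(-21690) = -371 - 38*131044*(-1/21690) = -371 + 2489836/10845 = -1533659/10845 ≈ -141.42)
(1/(-93440) + G(L(-24, -7), 534)) + h = (1/(-93440) + 534*(-1)) - 1533659/10845 = (-1/93440 - 534) - 1533659/10845 = -49896961/93440 - 1533659/10845 = -136887527801/202671360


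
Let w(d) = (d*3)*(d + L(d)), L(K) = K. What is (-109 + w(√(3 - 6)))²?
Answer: 16129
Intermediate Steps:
w(d) = 6*d² (w(d) = (d*3)*(d + d) = (3*d)*(2*d) = 6*d²)
(-109 + w(√(3 - 6)))² = (-109 + 6*(√(3 - 6))²)² = (-109 + 6*(√(-3))²)² = (-109 + 6*(I*√3)²)² = (-109 + 6*(-3))² = (-109 - 18)² = (-127)² = 16129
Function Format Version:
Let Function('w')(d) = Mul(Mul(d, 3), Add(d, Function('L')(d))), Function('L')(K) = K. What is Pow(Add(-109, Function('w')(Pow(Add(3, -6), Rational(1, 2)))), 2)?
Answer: 16129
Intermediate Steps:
Function('w')(d) = Mul(6, Pow(d, 2)) (Function('w')(d) = Mul(Mul(d, 3), Add(d, d)) = Mul(Mul(3, d), Mul(2, d)) = Mul(6, Pow(d, 2)))
Pow(Add(-109, Function('w')(Pow(Add(3, -6), Rational(1, 2)))), 2) = Pow(Add(-109, Mul(6, Pow(Pow(Add(3, -6), Rational(1, 2)), 2))), 2) = Pow(Add(-109, Mul(6, Pow(Pow(-3, Rational(1, 2)), 2))), 2) = Pow(Add(-109, Mul(6, Pow(Mul(I, Pow(3, Rational(1, 2))), 2))), 2) = Pow(Add(-109, Mul(6, -3)), 2) = Pow(Add(-109, -18), 2) = Pow(-127, 2) = 16129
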